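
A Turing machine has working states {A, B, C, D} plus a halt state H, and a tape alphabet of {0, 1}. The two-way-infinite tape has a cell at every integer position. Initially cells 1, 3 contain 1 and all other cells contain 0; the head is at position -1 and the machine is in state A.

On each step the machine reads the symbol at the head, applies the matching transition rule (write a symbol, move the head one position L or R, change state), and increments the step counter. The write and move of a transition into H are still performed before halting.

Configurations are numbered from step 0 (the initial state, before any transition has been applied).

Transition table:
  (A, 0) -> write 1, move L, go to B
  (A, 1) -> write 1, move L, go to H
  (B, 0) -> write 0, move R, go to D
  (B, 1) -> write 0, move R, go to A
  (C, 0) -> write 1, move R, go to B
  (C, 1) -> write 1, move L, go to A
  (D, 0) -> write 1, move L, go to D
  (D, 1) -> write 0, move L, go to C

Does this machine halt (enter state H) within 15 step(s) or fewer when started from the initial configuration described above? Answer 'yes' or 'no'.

Step 1: in state A at pos -1, read 0 -> (A,0)->write 1,move L,goto B. Now: state=B, head=-2, tape[-3..4]=00101010 (head:  ^)
Step 2: in state B at pos -2, read 0 -> (B,0)->write 0,move R,goto D. Now: state=D, head=-1, tape[-3..4]=00101010 (head:   ^)
Step 3: in state D at pos -1, read 1 -> (D,1)->write 0,move L,goto C. Now: state=C, head=-2, tape[-3..4]=00001010 (head:  ^)
Step 4: in state C at pos -2, read 0 -> (C,0)->write 1,move R,goto B. Now: state=B, head=-1, tape[-3..4]=01001010 (head:   ^)
Step 5: in state B at pos -1, read 0 -> (B,0)->write 0,move R,goto D. Now: state=D, head=0, tape[-3..4]=01001010 (head:    ^)
Step 6: in state D at pos 0, read 0 -> (D,0)->write 1,move L,goto D. Now: state=D, head=-1, tape[-3..4]=01011010 (head:   ^)
Step 7: in state D at pos -1, read 0 -> (D,0)->write 1,move L,goto D. Now: state=D, head=-2, tape[-3..4]=01111010 (head:  ^)
Step 8: in state D at pos -2, read 1 -> (D,1)->write 0,move L,goto C. Now: state=C, head=-3, tape[-4..4]=000111010 (head:  ^)
Step 9: in state C at pos -3, read 0 -> (C,0)->write 1,move R,goto B. Now: state=B, head=-2, tape[-4..4]=010111010 (head:   ^)
Step 10: in state B at pos -2, read 0 -> (B,0)->write 0,move R,goto D. Now: state=D, head=-1, tape[-4..4]=010111010 (head:    ^)
Step 11: in state D at pos -1, read 1 -> (D,1)->write 0,move L,goto C. Now: state=C, head=-2, tape[-4..4]=010011010 (head:   ^)
Step 12: in state C at pos -2, read 0 -> (C,0)->write 1,move R,goto B. Now: state=B, head=-1, tape[-4..4]=011011010 (head:    ^)
Step 13: in state B at pos -1, read 0 -> (B,0)->write 0,move R,goto D. Now: state=D, head=0, tape[-4..4]=011011010 (head:     ^)
Step 14: in state D at pos 0, read 1 -> (D,1)->write 0,move L,goto C. Now: state=C, head=-1, tape[-4..4]=011001010 (head:    ^)
Step 15: in state C at pos -1, read 0 -> (C,0)->write 1,move R,goto B. Now: state=B, head=0, tape[-4..4]=011101010 (head:     ^)
After 15 step(s): state = B (not H) -> not halted within 15 -> no

Answer: no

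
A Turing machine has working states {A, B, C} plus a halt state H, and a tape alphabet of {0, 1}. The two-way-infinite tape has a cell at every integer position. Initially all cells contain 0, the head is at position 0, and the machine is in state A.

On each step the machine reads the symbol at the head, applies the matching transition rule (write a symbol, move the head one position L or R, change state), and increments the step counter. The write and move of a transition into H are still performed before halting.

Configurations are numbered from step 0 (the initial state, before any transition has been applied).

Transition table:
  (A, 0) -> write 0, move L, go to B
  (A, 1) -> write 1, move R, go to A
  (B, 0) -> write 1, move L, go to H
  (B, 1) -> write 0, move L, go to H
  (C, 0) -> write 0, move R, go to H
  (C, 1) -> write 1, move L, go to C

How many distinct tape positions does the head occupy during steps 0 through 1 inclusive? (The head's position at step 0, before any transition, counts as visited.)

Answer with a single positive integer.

Step 1: in state A at pos 0, read 0 -> (A,0)->write 0,move L,goto B. Now: state=B, head=-1, tape[-2..1]=0000 (head:  ^)
Head positions at steps 0..1: starting at 0, distinct positions visited = {-1, 0} -> 2 position(s)

Answer: 2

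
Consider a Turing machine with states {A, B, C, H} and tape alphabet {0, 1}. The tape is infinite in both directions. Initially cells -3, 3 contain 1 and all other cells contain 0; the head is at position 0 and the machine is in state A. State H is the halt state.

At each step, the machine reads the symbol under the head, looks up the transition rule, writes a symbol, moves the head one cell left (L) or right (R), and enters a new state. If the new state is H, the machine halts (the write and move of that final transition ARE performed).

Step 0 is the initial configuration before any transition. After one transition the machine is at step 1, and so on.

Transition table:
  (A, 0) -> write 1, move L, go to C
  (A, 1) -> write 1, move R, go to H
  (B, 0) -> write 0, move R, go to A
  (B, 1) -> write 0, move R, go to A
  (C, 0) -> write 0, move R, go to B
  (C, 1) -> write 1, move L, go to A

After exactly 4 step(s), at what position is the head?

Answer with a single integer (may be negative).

Answer: 0

Derivation:
Step 1: in state A at pos 0, read 0 -> (A,0)->write 1,move L,goto C. Now: state=C, head=-1, tape[-4..4]=010010010 (head:    ^)
Step 2: in state C at pos -1, read 0 -> (C,0)->write 0,move R,goto B. Now: state=B, head=0, tape[-4..4]=010010010 (head:     ^)
Step 3: in state B at pos 0, read 1 -> (B,1)->write 0,move R,goto A. Now: state=A, head=1, tape[-4..4]=010000010 (head:      ^)
Step 4: in state A at pos 1, read 0 -> (A,0)->write 1,move L,goto C. Now: state=C, head=0, tape[-4..4]=010001010 (head:     ^)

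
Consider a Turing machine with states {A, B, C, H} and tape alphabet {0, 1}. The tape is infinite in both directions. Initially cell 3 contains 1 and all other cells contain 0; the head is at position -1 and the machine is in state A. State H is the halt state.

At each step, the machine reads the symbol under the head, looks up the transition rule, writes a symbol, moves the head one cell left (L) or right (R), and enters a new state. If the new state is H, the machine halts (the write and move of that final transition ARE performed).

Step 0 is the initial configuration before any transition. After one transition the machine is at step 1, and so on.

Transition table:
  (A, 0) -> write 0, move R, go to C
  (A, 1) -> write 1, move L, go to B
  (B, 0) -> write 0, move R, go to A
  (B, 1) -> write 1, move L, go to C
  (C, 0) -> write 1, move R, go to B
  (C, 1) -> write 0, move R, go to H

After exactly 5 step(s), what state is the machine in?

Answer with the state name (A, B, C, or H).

Step 1: in state A at pos -1, read 0 -> (A,0)->write 0,move R,goto C. Now: state=C, head=0, tape[-2..4]=0000010 (head:   ^)
Step 2: in state C at pos 0, read 0 -> (C,0)->write 1,move R,goto B. Now: state=B, head=1, tape[-2..4]=0010010 (head:    ^)
Step 3: in state B at pos 1, read 0 -> (B,0)->write 0,move R,goto A. Now: state=A, head=2, tape[-2..4]=0010010 (head:     ^)
Step 4: in state A at pos 2, read 0 -> (A,0)->write 0,move R,goto C. Now: state=C, head=3, tape[-2..4]=0010010 (head:      ^)
Step 5: in state C at pos 3, read 1 -> (C,1)->write 0,move R,goto H. Now: state=H, head=4, tape[-2..5]=00100000 (head:       ^)

Answer: H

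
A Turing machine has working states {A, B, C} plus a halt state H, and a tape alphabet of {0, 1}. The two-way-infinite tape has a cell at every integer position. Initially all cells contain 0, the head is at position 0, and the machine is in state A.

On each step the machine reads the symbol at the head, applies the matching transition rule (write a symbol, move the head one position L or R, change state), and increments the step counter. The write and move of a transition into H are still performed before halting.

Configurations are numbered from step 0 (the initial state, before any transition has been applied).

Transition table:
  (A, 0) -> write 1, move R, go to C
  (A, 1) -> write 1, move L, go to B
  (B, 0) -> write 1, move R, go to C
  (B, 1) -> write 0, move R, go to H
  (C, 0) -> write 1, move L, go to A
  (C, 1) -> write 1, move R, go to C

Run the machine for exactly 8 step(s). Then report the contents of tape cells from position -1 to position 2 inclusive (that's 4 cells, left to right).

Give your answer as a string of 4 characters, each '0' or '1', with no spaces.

Step 1: in state A at pos 0, read 0 -> (A,0)->write 1,move R,goto C. Now: state=C, head=1, tape[-1..2]=0100 (head:   ^)
Step 2: in state C at pos 1, read 0 -> (C,0)->write 1,move L,goto A. Now: state=A, head=0, tape[-1..2]=0110 (head:  ^)
Step 3: in state A at pos 0, read 1 -> (A,1)->write 1,move L,goto B. Now: state=B, head=-1, tape[-2..2]=00110 (head:  ^)
Step 4: in state B at pos -1, read 0 -> (B,0)->write 1,move R,goto C. Now: state=C, head=0, tape[-2..2]=01110 (head:   ^)
Step 5: in state C at pos 0, read 1 -> (C,1)->write 1,move R,goto C. Now: state=C, head=1, tape[-2..2]=01110 (head:    ^)
Step 6: in state C at pos 1, read 1 -> (C,1)->write 1,move R,goto C. Now: state=C, head=2, tape[-2..3]=011100 (head:     ^)
Step 7: in state C at pos 2, read 0 -> (C,0)->write 1,move L,goto A. Now: state=A, head=1, tape[-2..3]=011110 (head:    ^)
Step 8: in state A at pos 1, read 1 -> (A,1)->write 1,move L,goto B. Now: state=B, head=0, tape[-2..3]=011110 (head:   ^)

Answer: 1111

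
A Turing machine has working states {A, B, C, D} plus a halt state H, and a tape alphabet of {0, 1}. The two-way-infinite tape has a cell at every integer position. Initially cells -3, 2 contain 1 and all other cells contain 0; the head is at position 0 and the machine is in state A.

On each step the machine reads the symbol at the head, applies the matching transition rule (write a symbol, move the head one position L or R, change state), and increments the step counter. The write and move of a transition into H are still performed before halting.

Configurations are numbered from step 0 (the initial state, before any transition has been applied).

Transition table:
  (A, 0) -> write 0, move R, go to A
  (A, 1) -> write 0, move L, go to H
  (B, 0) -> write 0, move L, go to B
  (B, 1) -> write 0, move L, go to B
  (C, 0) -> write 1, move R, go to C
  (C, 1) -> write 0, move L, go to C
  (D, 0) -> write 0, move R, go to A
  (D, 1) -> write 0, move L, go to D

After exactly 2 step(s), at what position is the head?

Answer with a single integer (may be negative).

Step 1: in state A at pos 0, read 0 -> (A,0)->write 0,move R,goto A. Now: state=A, head=1, tape[-4..3]=01000010 (head:      ^)
Step 2: in state A at pos 1, read 0 -> (A,0)->write 0,move R,goto A. Now: state=A, head=2, tape[-4..3]=01000010 (head:       ^)

Answer: 2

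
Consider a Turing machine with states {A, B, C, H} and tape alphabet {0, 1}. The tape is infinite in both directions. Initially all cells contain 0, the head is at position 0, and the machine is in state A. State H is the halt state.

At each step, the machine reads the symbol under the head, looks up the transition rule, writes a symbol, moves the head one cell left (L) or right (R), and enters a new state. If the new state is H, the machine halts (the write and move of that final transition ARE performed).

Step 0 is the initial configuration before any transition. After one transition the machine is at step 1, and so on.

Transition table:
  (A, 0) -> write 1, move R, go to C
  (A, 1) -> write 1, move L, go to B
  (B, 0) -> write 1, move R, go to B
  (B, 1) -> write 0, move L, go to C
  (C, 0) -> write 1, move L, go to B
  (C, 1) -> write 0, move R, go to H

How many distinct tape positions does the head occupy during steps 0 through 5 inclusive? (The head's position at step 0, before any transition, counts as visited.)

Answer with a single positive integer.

Answer: 4

Derivation:
Step 1: in state A at pos 0, read 0 -> (A,0)->write 1,move R,goto C. Now: state=C, head=1, tape[-1..2]=0100 (head:   ^)
Step 2: in state C at pos 1, read 0 -> (C,0)->write 1,move L,goto B. Now: state=B, head=0, tape[-1..2]=0110 (head:  ^)
Step 3: in state B at pos 0, read 1 -> (B,1)->write 0,move L,goto C. Now: state=C, head=-1, tape[-2..2]=00010 (head:  ^)
Step 4: in state C at pos -1, read 0 -> (C,0)->write 1,move L,goto B. Now: state=B, head=-2, tape[-3..2]=001010 (head:  ^)
Step 5: in state B at pos -2, read 0 -> (B,0)->write 1,move R,goto B. Now: state=B, head=-1, tape[-3..2]=011010 (head:   ^)
Head positions at steps 0..5: starting at 0, distinct positions visited = {-2, -1, 0, 1} -> 4 position(s)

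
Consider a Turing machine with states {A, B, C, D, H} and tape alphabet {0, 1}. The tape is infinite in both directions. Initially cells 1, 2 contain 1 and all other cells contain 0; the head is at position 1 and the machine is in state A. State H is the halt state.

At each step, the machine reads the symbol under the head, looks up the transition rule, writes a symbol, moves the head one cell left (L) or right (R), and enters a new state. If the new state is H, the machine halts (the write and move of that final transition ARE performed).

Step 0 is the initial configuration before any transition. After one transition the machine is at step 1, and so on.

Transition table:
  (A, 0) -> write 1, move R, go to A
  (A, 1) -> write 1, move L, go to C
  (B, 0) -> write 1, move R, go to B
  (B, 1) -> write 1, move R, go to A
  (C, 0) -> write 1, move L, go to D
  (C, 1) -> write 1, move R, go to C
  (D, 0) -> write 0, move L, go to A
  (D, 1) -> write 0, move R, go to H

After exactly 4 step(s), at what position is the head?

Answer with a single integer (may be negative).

Answer: -1

Derivation:
Step 1: in state A at pos 1, read 1 -> (A,1)->write 1,move L,goto C. Now: state=C, head=0, tape[-1..3]=00110 (head:  ^)
Step 2: in state C at pos 0, read 0 -> (C,0)->write 1,move L,goto D. Now: state=D, head=-1, tape[-2..3]=001110 (head:  ^)
Step 3: in state D at pos -1, read 0 -> (D,0)->write 0,move L,goto A. Now: state=A, head=-2, tape[-3..3]=0001110 (head:  ^)
Step 4: in state A at pos -2, read 0 -> (A,0)->write 1,move R,goto A. Now: state=A, head=-1, tape[-3..3]=0101110 (head:   ^)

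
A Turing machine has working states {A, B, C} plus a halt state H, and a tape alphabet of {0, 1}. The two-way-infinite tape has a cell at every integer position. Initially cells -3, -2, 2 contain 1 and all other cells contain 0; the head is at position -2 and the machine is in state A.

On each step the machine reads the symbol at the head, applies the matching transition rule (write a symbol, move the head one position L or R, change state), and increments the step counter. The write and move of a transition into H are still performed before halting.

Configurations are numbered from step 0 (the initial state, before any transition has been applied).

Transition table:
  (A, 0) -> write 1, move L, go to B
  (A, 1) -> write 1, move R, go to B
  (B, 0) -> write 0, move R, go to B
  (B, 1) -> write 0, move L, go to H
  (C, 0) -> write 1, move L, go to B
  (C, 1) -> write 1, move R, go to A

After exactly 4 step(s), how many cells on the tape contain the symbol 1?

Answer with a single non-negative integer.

Step 1: in state A at pos -2, read 1 -> (A,1)->write 1,move R,goto B. Now: state=B, head=-1, tape[-4..3]=01100010 (head:    ^)
Step 2: in state B at pos -1, read 0 -> (B,0)->write 0,move R,goto B. Now: state=B, head=0, tape[-4..3]=01100010 (head:     ^)
Step 3: in state B at pos 0, read 0 -> (B,0)->write 0,move R,goto B. Now: state=B, head=1, tape[-4..3]=01100010 (head:      ^)
Step 4: in state B at pos 1, read 0 -> (B,0)->write 0,move R,goto B. Now: state=B, head=2, tape[-4..3]=01100010 (head:       ^)
Cells containing 1 after step 4: {-3, -2, 2} -> 3 cell(s)

Answer: 3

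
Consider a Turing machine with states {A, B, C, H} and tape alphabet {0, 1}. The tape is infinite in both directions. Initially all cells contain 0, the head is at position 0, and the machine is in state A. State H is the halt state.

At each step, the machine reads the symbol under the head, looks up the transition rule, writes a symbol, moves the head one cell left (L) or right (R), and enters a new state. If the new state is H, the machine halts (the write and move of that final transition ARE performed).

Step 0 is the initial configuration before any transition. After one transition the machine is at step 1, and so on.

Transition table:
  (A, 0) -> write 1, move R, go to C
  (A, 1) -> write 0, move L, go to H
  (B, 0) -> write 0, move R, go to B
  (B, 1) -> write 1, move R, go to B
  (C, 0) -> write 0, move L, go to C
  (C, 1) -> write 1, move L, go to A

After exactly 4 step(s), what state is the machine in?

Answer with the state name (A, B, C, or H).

Step 1: in state A at pos 0, read 0 -> (A,0)->write 1,move R,goto C. Now: state=C, head=1, tape[-1..2]=0100 (head:   ^)
Step 2: in state C at pos 1, read 0 -> (C,0)->write 0,move L,goto C. Now: state=C, head=0, tape[-1..2]=0100 (head:  ^)
Step 3: in state C at pos 0, read 1 -> (C,1)->write 1,move L,goto A. Now: state=A, head=-1, tape[-2..2]=00100 (head:  ^)
Step 4: in state A at pos -1, read 0 -> (A,0)->write 1,move R,goto C. Now: state=C, head=0, tape[-2..2]=01100 (head:   ^)

Answer: C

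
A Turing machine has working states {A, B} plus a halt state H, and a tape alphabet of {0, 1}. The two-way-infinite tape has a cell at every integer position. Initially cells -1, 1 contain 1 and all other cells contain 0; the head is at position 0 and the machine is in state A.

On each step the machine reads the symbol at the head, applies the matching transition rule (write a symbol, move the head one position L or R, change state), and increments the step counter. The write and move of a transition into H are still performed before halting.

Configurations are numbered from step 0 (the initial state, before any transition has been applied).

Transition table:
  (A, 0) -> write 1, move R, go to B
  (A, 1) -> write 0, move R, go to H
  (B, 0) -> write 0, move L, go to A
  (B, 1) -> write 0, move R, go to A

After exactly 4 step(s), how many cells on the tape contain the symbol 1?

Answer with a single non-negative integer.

Answer: 3

Derivation:
Step 1: in state A at pos 0, read 0 -> (A,0)->write 1,move R,goto B. Now: state=B, head=1, tape[-2..2]=01110 (head:    ^)
Step 2: in state B at pos 1, read 1 -> (B,1)->write 0,move R,goto A. Now: state=A, head=2, tape[-2..3]=011000 (head:     ^)
Step 3: in state A at pos 2, read 0 -> (A,0)->write 1,move R,goto B. Now: state=B, head=3, tape[-2..4]=0110100 (head:      ^)
Step 4: in state B at pos 3, read 0 -> (B,0)->write 0,move L,goto A. Now: state=A, head=2, tape[-2..4]=0110100 (head:     ^)
Cells containing 1 after step 4: {-1, 0, 2} -> 3 cell(s)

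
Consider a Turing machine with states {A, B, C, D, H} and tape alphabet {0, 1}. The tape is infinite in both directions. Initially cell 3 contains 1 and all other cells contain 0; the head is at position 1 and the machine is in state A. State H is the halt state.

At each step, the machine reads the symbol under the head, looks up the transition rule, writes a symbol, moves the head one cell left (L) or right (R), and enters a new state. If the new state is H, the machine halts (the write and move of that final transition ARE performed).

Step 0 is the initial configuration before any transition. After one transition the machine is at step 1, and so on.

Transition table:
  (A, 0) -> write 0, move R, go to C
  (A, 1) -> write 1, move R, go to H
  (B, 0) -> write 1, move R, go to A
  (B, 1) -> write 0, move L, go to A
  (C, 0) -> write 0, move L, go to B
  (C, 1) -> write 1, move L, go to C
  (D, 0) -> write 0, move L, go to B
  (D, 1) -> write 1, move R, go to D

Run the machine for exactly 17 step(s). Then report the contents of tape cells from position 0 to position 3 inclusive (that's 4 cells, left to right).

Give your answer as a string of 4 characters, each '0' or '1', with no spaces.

Step 1: in state A at pos 1, read 0 -> (A,0)->write 0,move R,goto C. Now: state=C, head=2, tape[0..4]=00010 (head:   ^)
Step 2: in state C at pos 2, read 0 -> (C,0)->write 0,move L,goto B. Now: state=B, head=1, tape[0..4]=00010 (head:  ^)
Step 3: in state B at pos 1, read 0 -> (B,0)->write 1,move R,goto A. Now: state=A, head=2, tape[0..4]=01010 (head:   ^)
Step 4: in state A at pos 2, read 0 -> (A,0)->write 0,move R,goto C. Now: state=C, head=3, tape[0..4]=01010 (head:    ^)
Step 5: in state C at pos 3, read 1 -> (C,1)->write 1,move L,goto C. Now: state=C, head=2, tape[0..4]=01010 (head:   ^)
Step 6: in state C at pos 2, read 0 -> (C,0)->write 0,move L,goto B. Now: state=B, head=1, tape[0..4]=01010 (head:  ^)
Step 7: in state B at pos 1, read 1 -> (B,1)->write 0,move L,goto A. Now: state=A, head=0, tape[-1..4]=000010 (head:  ^)
Step 8: in state A at pos 0, read 0 -> (A,0)->write 0,move R,goto C. Now: state=C, head=1, tape[-1..4]=000010 (head:   ^)
Step 9: in state C at pos 1, read 0 -> (C,0)->write 0,move L,goto B. Now: state=B, head=0, tape[-1..4]=000010 (head:  ^)
Step 10: in state B at pos 0, read 0 -> (B,0)->write 1,move R,goto A. Now: state=A, head=1, tape[-1..4]=010010 (head:   ^)
Step 11: in state A at pos 1, read 0 -> (A,0)->write 0,move R,goto C. Now: state=C, head=2, tape[-1..4]=010010 (head:    ^)
Step 12: in state C at pos 2, read 0 -> (C,0)->write 0,move L,goto B. Now: state=B, head=1, tape[-1..4]=010010 (head:   ^)
Step 13: in state B at pos 1, read 0 -> (B,0)->write 1,move R,goto A. Now: state=A, head=2, tape[-1..4]=011010 (head:    ^)
Step 14: in state A at pos 2, read 0 -> (A,0)->write 0,move R,goto C. Now: state=C, head=3, tape[-1..4]=011010 (head:     ^)
Step 15: in state C at pos 3, read 1 -> (C,1)->write 1,move L,goto C. Now: state=C, head=2, tape[-1..4]=011010 (head:    ^)
Step 16: in state C at pos 2, read 0 -> (C,0)->write 0,move L,goto B. Now: state=B, head=1, tape[-1..4]=011010 (head:   ^)
Step 17: in state B at pos 1, read 1 -> (B,1)->write 0,move L,goto A. Now: state=A, head=0, tape[-1..4]=010010 (head:  ^)

Answer: 1001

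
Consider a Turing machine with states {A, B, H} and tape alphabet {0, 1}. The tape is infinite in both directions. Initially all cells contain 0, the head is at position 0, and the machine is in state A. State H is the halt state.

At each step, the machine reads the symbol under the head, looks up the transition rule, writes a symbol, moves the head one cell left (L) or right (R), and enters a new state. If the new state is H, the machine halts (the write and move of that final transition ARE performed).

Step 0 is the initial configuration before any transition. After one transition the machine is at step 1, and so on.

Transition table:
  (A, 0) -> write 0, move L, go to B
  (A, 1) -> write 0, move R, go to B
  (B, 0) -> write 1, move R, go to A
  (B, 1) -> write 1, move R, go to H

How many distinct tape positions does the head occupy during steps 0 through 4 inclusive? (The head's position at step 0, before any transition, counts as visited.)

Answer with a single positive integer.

Answer: 2

Derivation:
Step 1: in state A at pos 0, read 0 -> (A,0)->write 0,move L,goto B. Now: state=B, head=-1, tape[-2..1]=0000 (head:  ^)
Step 2: in state B at pos -1, read 0 -> (B,0)->write 1,move R,goto A. Now: state=A, head=0, tape[-2..1]=0100 (head:   ^)
Step 3: in state A at pos 0, read 0 -> (A,0)->write 0,move L,goto B. Now: state=B, head=-1, tape[-2..1]=0100 (head:  ^)
Step 4: in state B at pos -1, read 1 -> (B,1)->write 1,move R,goto H. Now: state=H, head=0, tape[-2..1]=0100 (head:   ^)
Head positions at steps 0..4: starting at 0, distinct positions visited = {-1, 0} -> 2 position(s)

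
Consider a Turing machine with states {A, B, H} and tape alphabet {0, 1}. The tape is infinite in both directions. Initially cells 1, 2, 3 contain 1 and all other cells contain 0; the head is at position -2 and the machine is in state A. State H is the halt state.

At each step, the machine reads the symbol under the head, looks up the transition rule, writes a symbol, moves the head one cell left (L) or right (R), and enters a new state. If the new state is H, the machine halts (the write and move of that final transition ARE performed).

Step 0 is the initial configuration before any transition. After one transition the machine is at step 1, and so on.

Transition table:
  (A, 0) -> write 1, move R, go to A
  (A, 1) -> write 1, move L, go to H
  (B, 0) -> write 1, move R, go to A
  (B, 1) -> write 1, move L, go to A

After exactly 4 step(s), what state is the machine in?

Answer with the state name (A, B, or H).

Step 1: in state A at pos -2, read 0 -> (A,0)->write 1,move R,goto A. Now: state=A, head=-1, tape[-3..4]=01001110 (head:   ^)
Step 2: in state A at pos -1, read 0 -> (A,0)->write 1,move R,goto A. Now: state=A, head=0, tape[-3..4]=01101110 (head:    ^)
Step 3: in state A at pos 0, read 0 -> (A,0)->write 1,move R,goto A. Now: state=A, head=1, tape[-3..4]=01111110 (head:     ^)
Step 4: in state A at pos 1, read 1 -> (A,1)->write 1,move L,goto H. Now: state=H, head=0, tape[-3..4]=01111110 (head:    ^)

Answer: H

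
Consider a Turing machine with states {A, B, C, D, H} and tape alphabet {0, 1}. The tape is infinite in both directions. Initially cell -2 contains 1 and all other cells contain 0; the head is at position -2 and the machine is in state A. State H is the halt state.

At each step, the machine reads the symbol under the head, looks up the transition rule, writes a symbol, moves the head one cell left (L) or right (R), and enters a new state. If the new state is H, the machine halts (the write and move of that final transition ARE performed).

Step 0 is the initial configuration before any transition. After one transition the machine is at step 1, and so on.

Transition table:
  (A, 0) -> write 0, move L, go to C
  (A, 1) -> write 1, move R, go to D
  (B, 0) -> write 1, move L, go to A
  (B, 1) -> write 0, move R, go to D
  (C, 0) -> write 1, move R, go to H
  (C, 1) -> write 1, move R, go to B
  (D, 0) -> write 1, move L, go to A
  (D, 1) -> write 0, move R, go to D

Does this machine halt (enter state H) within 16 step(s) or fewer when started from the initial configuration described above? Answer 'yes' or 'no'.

Answer: yes

Derivation:
Step 1: in state A at pos -2, read 1 -> (A,1)->write 1,move R,goto D. Now: state=D, head=-1, tape[-3..0]=0100 (head:   ^)
Step 2: in state D at pos -1, read 0 -> (D,0)->write 1,move L,goto A. Now: state=A, head=-2, tape[-3..0]=0110 (head:  ^)
Step 3: in state A at pos -2, read 1 -> (A,1)->write 1,move R,goto D. Now: state=D, head=-1, tape[-3..0]=0110 (head:   ^)
Step 4: in state D at pos -1, read 1 -> (D,1)->write 0,move R,goto D. Now: state=D, head=0, tape[-3..1]=01000 (head:    ^)
Step 5: in state D at pos 0, read 0 -> (D,0)->write 1,move L,goto A. Now: state=A, head=-1, tape[-3..1]=01010 (head:   ^)
Step 6: in state A at pos -1, read 0 -> (A,0)->write 0,move L,goto C. Now: state=C, head=-2, tape[-3..1]=01010 (head:  ^)
Step 7: in state C at pos -2, read 1 -> (C,1)->write 1,move R,goto B. Now: state=B, head=-1, tape[-3..1]=01010 (head:   ^)
Step 8: in state B at pos -1, read 0 -> (B,0)->write 1,move L,goto A. Now: state=A, head=-2, tape[-3..1]=01110 (head:  ^)
Step 9: in state A at pos -2, read 1 -> (A,1)->write 1,move R,goto D. Now: state=D, head=-1, tape[-3..1]=01110 (head:   ^)
Step 10: in state D at pos -1, read 1 -> (D,1)->write 0,move R,goto D. Now: state=D, head=0, tape[-3..1]=01010 (head:    ^)
Step 11: in state D at pos 0, read 1 -> (D,1)->write 0,move R,goto D. Now: state=D, head=1, tape[-3..2]=010000 (head:     ^)
Step 12: in state D at pos 1, read 0 -> (D,0)->write 1,move L,goto A. Now: state=A, head=0, tape[-3..2]=010010 (head:    ^)
Step 13: in state A at pos 0, read 0 -> (A,0)->write 0,move L,goto C. Now: state=C, head=-1, tape[-3..2]=010010 (head:   ^)
Step 14: in state C at pos -1, read 0 -> (C,0)->write 1,move R,goto H. Now: state=H, head=0, tape[-3..2]=011010 (head:    ^)
State H reached at step 14; 14 <= 16 -> yes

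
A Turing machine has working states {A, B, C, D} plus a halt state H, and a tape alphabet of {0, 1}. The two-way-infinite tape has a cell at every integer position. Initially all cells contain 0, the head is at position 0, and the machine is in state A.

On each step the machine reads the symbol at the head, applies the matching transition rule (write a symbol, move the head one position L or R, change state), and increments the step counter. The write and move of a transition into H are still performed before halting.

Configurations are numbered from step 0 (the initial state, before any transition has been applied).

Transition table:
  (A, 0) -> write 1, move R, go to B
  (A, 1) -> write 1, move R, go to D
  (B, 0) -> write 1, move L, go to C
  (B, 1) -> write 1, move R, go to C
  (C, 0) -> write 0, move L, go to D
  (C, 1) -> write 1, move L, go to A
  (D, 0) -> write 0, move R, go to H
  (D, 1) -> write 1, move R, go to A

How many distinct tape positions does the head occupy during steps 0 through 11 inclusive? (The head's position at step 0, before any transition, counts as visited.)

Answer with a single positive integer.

Step 1: in state A at pos 0, read 0 -> (A,0)->write 1,move R,goto B. Now: state=B, head=1, tape[-1..2]=0100 (head:   ^)
Step 2: in state B at pos 1, read 0 -> (B,0)->write 1,move L,goto C. Now: state=C, head=0, tape[-1..2]=0110 (head:  ^)
Step 3: in state C at pos 0, read 1 -> (C,1)->write 1,move L,goto A. Now: state=A, head=-1, tape[-2..2]=00110 (head:  ^)
Step 4: in state A at pos -1, read 0 -> (A,0)->write 1,move R,goto B. Now: state=B, head=0, tape[-2..2]=01110 (head:   ^)
Step 5: in state B at pos 0, read 1 -> (B,1)->write 1,move R,goto C. Now: state=C, head=1, tape[-2..2]=01110 (head:    ^)
Step 6: in state C at pos 1, read 1 -> (C,1)->write 1,move L,goto A. Now: state=A, head=0, tape[-2..2]=01110 (head:   ^)
Step 7: in state A at pos 0, read 1 -> (A,1)->write 1,move R,goto D. Now: state=D, head=1, tape[-2..2]=01110 (head:    ^)
Step 8: in state D at pos 1, read 1 -> (D,1)->write 1,move R,goto A. Now: state=A, head=2, tape[-2..3]=011100 (head:     ^)
Step 9: in state A at pos 2, read 0 -> (A,0)->write 1,move R,goto B. Now: state=B, head=3, tape[-2..4]=0111100 (head:      ^)
Step 10: in state B at pos 3, read 0 -> (B,0)->write 1,move L,goto C. Now: state=C, head=2, tape[-2..4]=0111110 (head:     ^)
Step 11: in state C at pos 2, read 1 -> (C,1)->write 1,move L,goto A. Now: state=A, head=1, tape[-2..4]=0111110 (head:    ^)
Head positions at steps 0..11: starting at 0, distinct positions visited = {-1, 0, 1, 2, 3} -> 5 position(s)

Answer: 5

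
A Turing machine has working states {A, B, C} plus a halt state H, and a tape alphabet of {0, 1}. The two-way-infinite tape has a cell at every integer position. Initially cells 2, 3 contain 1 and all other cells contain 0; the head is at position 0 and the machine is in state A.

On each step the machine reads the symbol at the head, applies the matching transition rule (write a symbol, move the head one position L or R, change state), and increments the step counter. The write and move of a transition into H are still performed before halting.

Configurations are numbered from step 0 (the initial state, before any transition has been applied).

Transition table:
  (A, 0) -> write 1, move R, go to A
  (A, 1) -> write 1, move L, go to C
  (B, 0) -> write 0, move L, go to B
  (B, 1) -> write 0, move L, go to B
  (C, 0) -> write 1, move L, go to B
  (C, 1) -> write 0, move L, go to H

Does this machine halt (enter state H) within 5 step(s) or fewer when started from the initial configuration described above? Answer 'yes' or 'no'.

Answer: yes

Derivation:
Step 1: in state A at pos 0, read 0 -> (A,0)->write 1,move R,goto A. Now: state=A, head=1, tape[-1..4]=010110 (head:   ^)
Step 2: in state A at pos 1, read 0 -> (A,0)->write 1,move R,goto A. Now: state=A, head=2, tape[-1..4]=011110 (head:    ^)
Step 3: in state A at pos 2, read 1 -> (A,1)->write 1,move L,goto C. Now: state=C, head=1, tape[-1..4]=011110 (head:   ^)
Step 4: in state C at pos 1, read 1 -> (C,1)->write 0,move L,goto H. Now: state=H, head=0, tape[-1..4]=010110 (head:  ^)
State H reached at step 4; 4 <= 5 -> yes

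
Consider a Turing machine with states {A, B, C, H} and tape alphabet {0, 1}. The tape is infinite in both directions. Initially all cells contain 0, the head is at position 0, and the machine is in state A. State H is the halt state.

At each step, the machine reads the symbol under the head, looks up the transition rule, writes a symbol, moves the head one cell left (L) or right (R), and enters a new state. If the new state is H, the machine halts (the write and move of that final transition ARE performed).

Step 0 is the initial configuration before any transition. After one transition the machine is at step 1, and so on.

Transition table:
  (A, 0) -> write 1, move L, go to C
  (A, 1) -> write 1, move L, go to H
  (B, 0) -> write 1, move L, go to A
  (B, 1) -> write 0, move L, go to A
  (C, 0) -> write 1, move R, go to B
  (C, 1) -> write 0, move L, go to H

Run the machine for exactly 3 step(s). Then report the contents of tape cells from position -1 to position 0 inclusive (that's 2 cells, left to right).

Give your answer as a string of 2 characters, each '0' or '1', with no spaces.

Step 1: in state A at pos 0, read 0 -> (A,0)->write 1,move L,goto C. Now: state=C, head=-1, tape[-2..1]=0010 (head:  ^)
Step 2: in state C at pos -1, read 0 -> (C,0)->write 1,move R,goto B. Now: state=B, head=0, tape[-2..1]=0110 (head:   ^)
Step 3: in state B at pos 0, read 1 -> (B,1)->write 0,move L,goto A. Now: state=A, head=-1, tape[-2..1]=0100 (head:  ^)

Answer: 10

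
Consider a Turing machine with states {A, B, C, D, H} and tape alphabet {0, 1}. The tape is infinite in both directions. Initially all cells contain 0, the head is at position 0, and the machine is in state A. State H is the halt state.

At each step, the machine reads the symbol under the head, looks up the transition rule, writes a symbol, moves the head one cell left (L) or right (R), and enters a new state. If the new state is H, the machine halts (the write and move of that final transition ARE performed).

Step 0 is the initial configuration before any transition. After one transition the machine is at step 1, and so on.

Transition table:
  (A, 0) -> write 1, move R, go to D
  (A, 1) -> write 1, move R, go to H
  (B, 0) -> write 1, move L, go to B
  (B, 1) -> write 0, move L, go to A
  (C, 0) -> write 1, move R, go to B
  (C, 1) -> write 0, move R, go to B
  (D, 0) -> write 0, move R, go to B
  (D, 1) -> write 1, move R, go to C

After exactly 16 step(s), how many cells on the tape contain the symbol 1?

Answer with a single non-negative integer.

Answer: 4

Derivation:
Step 1: in state A at pos 0, read 0 -> (A,0)->write 1,move R,goto D. Now: state=D, head=1, tape[-1..2]=0100 (head:   ^)
Step 2: in state D at pos 1, read 0 -> (D,0)->write 0,move R,goto B. Now: state=B, head=2, tape[-1..3]=01000 (head:    ^)
Step 3: in state B at pos 2, read 0 -> (B,0)->write 1,move L,goto B. Now: state=B, head=1, tape[-1..3]=01010 (head:   ^)
Step 4: in state B at pos 1, read 0 -> (B,0)->write 1,move L,goto B. Now: state=B, head=0, tape[-1..3]=01110 (head:  ^)
Step 5: in state B at pos 0, read 1 -> (B,1)->write 0,move L,goto A. Now: state=A, head=-1, tape[-2..3]=000110 (head:  ^)
Step 6: in state A at pos -1, read 0 -> (A,0)->write 1,move R,goto D. Now: state=D, head=0, tape[-2..3]=010110 (head:   ^)
Step 7: in state D at pos 0, read 0 -> (D,0)->write 0,move R,goto B. Now: state=B, head=1, tape[-2..3]=010110 (head:    ^)
Step 8: in state B at pos 1, read 1 -> (B,1)->write 0,move L,goto A. Now: state=A, head=0, tape[-2..3]=010010 (head:   ^)
Step 9: in state A at pos 0, read 0 -> (A,0)->write 1,move R,goto D. Now: state=D, head=1, tape[-2..3]=011010 (head:    ^)
Step 10: in state D at pos 1, read 0 -> (D,0)->write 0,move R,goto B. Now: state=B, head=2, tape[-2..3]=011010 (head:     ^)
Step 11: in state B at pos 2, read 1 -> (B,1)->write 0,move L,goto A. Now: state=A, head=1, tape[-2..3]=011000 (head:    ^)
Step 12: in state A at pos 1, read 0 -> (A,0)->write 1,move R,goto D. Now: state=D, head=2, tape[-2..3]=011100 (head:     ^)
Step 13: in state D at pos 2, read 0 -> (D,0)->write 0,move R,goto B. Now: state=B, head=3, tape[-2..4]=0111000 (head:      ^)
Step 14: in state B at pos 3, read 0 -> (B,0)->write 1,move L,goto B. Now: state=B, head=2, tape[-2..4]=0111010 (head:     ^)
Step 15: in state B at pos 2, read 0 -> (B,0)->write 1,move L,goto B. Now: state=B, head=1, tape[-2..4]=0111110 (head:    ^)
Step 16: in state B at pos 1, read 1 -> (B,1)->write 0,move L,goto A. Now: state=A, head=0, tape[-2..4]=0110110 (head:   ^)
Cells containing 1 after step 16: {-1, 0, 2, 3} -> 4 cell(s)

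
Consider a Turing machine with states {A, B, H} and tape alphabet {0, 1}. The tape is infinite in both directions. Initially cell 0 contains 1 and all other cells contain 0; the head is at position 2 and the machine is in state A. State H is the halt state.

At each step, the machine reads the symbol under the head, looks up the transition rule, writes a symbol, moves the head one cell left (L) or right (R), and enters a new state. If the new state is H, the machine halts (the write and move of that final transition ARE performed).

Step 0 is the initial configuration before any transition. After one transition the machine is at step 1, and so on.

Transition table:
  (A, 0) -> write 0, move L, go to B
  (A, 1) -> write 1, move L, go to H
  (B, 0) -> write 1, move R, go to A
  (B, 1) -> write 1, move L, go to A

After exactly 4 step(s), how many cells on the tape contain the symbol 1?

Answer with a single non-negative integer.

Step 1: in state A at pos 2, read 0 -> (A,0)->write 0,move L,goto B. Now: state=B, head=1, tape[-1..3]=01000 (head:   ^)
Step 2: in state B at pos 1, read 0 -> (B,0)->write 1,move R,goto A. Now: state=A, head=2, tape[-1..3]=01100 (head:    ^)
Step 3: in state A at pos 2, read 0 -> (A,0)->write 0,move L,goto B. Now: state=B, head=1, tape[-1..3]=01100 (head:   ^)
Step 4: in state B at pos 1, read 1 -> (B,1)->write 1,move L,goto A. Now: state=A, head=0, tape[-1..3]=01100 (head:  ^)
Cells containing 1 after step 4: {0, 1} -> 2 cell(s)

Answer: 2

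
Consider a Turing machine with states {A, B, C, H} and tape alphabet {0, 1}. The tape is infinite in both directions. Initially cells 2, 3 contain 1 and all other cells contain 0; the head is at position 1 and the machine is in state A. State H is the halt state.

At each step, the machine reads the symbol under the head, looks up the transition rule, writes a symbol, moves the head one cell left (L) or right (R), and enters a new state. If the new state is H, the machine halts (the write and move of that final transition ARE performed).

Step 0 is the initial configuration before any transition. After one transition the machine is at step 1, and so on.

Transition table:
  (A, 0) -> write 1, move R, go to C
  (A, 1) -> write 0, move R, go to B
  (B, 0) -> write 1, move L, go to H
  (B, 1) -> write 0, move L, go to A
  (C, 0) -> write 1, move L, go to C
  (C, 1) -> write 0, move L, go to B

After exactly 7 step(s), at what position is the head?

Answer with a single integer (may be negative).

Answer: -2

Derivation:
Step 1: in state A at pos 1, read 0 -> (A,0)->write 1,move R,goto C. Now: state=C, head=2, tape[0..4]=01110 (head:   ^)
Step 2: in state C at pos 2, read 1 -> (C,1)->write 0,move L,goto B. Now: state=B, head=1, tape[0..4]=01010 (head:  ^)
Step 3: in state B at pos 1, read 1 -> (B,1)->write 0,move L,goto A. Now: state=A, head=0, tape[-1..4]=000010 (head:  ^)
Step 4: in state A at pos 0, read 0 -> (A,0)->write 1,move R,goto C. Now: state=C, head=1, tape[-1..4]=010010 (head:   ^)
Step 5: in state C at pos 1, read 0 -> (C,0)->write 1,move L,goto C. Now: state=C, head=0, tape[-1..4]=011010 (head:  ^)
Step 6: in state C at pos 0, read 1 -> (C,1)->write 0,move L,goto B. Now: state=B, head=-1, tape[-2..4]=0001010 (head:  ^)
Step 7: in state B at pos -1, read 0 -> (B,0)->write 1,move L,goto H. Now: state=H, head=-2, tape[-3..4]=00101010 (head:  ^)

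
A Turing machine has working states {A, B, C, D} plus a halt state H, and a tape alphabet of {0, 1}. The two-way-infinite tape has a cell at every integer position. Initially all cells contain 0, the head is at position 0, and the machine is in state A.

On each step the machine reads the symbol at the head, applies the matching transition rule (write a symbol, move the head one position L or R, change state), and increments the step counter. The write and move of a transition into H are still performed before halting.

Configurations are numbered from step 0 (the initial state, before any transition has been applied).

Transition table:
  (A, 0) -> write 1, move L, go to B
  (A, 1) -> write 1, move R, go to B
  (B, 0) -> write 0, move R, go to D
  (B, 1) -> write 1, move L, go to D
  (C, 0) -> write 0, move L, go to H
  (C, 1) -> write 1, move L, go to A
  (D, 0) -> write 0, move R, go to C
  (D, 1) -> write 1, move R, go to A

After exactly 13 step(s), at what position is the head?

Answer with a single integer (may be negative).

Step 1: in state A at pos 0, read 0 -> (A,0)->write 1,move L,goto B. Now: state=B, head=-1, tape[-2..1]=0010 (head:  ^)
Step 2: in state B at pos -1, read 0 -> (B,0)->write 0,move R,goto D. Now: state=D, head=0, tape[-2..1]=0010 (head:   ^)
Step 3: in state D at pos 0, read 1 -> (D,1)->write 1,move R,goto A. Now: state=A, head=1, tape[-2..2]=00100 (head:    ^)
Step 4: in state A at pos 1, read 0 -> (A,0)->write 1,move L,goto B. Now: state=B, head=0, tape[-2..2]=00110 (head:   ^)
Step 5: in state B at pos 0, read 1 -> (B,1)->write 1,move L,goto D. Now: state=D, head=-1, tape[-2..2]=00110 (head:  ^)
Step 6: in state D at pos -1, read 0 -> (D,0)->write 0,move R,goto C. Now: state=C, head=0, tape[-2..2]=00110 (head:   ^)
Step 7: in state C at pos 0, read 1 -> (C,1)->write 1,move L,goto A. Now: state=A, head=-1, tape[-2..2]=00110 (head:  ^)
Step 8: in state A at pos -1, read 0 -> (A,0)->write 1,move L,goto B. Now: state=B, head=-2, tape[-3..2]=001110 (head:  ^)
Step 9: in state B at pos -2, read 0 -> (B,0)->write 0,move R,goto D. Now: state=D, head=-1, tape[-3..2]=001110 (head:   ^)
Step 10: in state D at pos -1, read 1 -> (D,1)->write 1,move R,goto A. Now: state=A, head=0, tape[-3..2]=001110 (head:    ^)
Step 11: in state A at pos 0, read 1 -> (A,1)->write 1,move R,goto B. Now: state=B, head=1, tape[-3..2]=001110 (head:     ^)
Step 12: in state B at pos 1, read 1 -> (B,1)->write 1,move L,goto D. Now: state=D, head=0, tape[-3..2]=001110 (head:    ^)
Step 13: in state D at pos 0, read 1 -> (D,1)->write 1,move R,goto A. Now: state=A, head=1, tape[-3..2]=001110 (head:     ^)

Answer: 1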